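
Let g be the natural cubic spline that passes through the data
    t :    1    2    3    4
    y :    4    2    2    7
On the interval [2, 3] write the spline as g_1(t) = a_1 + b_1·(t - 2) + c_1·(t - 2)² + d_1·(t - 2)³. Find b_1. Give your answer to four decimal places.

With σ_i denoting the second derivative at x_i, h_i = 1, 1, 1, and Δ_i = (y_(i+1) − y_i)/h_i = -2, 0, 5:
  1·σ_0 + 4·σ_1 + 1·σ_2 = 6(Δ_1 - Δ_0) = 12
  1·σ_1 + 4·σ_2 + 1·σ_3 = 6(Δ_2 - Δ_1) = 30
Natural end conditions: σ_0 = σ_3 = 0.
Hence σ_0 = 0, σ_1 = 6/5, σ_2 = 36/5, σ_3 = 0.
On [2, 3], with g_1(t) = a_1 + b_1·(t - 2) + c_1·(t - 2)² + d_1·(t - 2)³: c_1 = σ_1/2 = 3/5, d_1 = (σ_2 - σ_1)/(6h_1) = 1, b_1 = Δ_1 - h_1(2σ_1 + σ_2)/6 = -8/5.

-1.6000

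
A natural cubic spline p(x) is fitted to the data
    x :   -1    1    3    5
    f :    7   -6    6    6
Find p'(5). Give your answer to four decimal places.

-2.4333

Put M_i = p'' at the i-th knot. Here h = (2, 2, 2) and Δ = (-13/2, 6, 0), so the interior equations h_(i-1)·M_(i-1) + 2(h_(i-1)+h_i)·M_i + h_i·M_(i+1) = 6(Δ_i − Δ_(i-1)) read
  2·M_0 + 8·M_1 + 2·M_2 = 6(Δ_1 - Δ_0) = 75
  2·M_1 + 8·M_2 + 2·M_3 = 6(Δ_2 - Δ_1) = -36
Natural end conditions: M_0 = M_3 = 0.
Solving: M_0 = 0, M_1 = 56/5, M_2 = -73/10, M_3 = 0.
On [3, 5], p'(x) = b_2 + 2c_2·(x - 3) + 3d_2·(x - 3)² with b_2 = Δ_2 - h_2(2M_2 + M_3)/6 = 73/15, c_2 = M_2/2 = -73/20, d_2 = (M_3 - M_2)/(6h_2) = 73/120. So p'(5) = -73/30.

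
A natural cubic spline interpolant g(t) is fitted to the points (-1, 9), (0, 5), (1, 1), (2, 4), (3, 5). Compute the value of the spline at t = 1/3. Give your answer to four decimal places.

3.2302

With M_i denoting the second derivative at x_i, h_i = 1, 1, 1, 1, and Δ_i = (y_(i+1) − y_i)/h_i = -4, -4, 3, 1:
  1·M_0 + 4·M_1 + 1·M_2 = 6(Δ_1 - Δ_0) = 0
  1·M_1 + 4·M_2 + 1·M_3 = 6(Δ_2 - Δ_1) = 42
  1·M_2 + 4·M_3 + 1·M_4 = 6(Δ_3 - Δ_2) = -12
Natural end conditions: M_0 = M_4 = 0.
Solving the tridiagonal system: M_0 = 0, M_1 = -45/14, M_2 = 90/7, M_3 = -87/14, M_4 = 0.
On [0, 1], g(t) = 5 - 71/14·t - 45/28·t² + 75/28·t³.
With t = 1/3: g(1/3) = 407/126.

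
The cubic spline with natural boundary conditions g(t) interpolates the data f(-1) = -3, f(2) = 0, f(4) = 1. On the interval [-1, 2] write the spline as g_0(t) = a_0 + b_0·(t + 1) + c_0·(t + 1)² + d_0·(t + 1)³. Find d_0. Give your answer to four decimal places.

Let m_i = g''(x_i). Step sizes h_i = 3, 2; slopes of the chords Δ_i = (y_(i+1) - y_i)/h_i = 1, 1/2.
  3·m_0 + 10·m_1 + 2·m_2 = 6(Δ_1 - Δ_0) = -3
Natural end conditions: m_0 = m_2 = 0.
Solving the tridiagonal system: m_0 = 0, m_1 = -3/10, m_2 = 0.
On [-1, 2], with g_0(t) = a_0 + b_0·(t + 1) + c_0·(t + 1)² + d_0·(t + 1)³: c_0 = m_0/2 = 0, d_0 = (m_1 - m_0)/(6h_0) = -1/60, b_0 = Δ_0 - h_0(2m_0 + m_1)/6 = 23/20.

-0.0167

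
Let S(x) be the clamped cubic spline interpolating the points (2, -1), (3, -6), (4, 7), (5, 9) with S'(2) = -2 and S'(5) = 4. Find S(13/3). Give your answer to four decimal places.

8.5852

With M_i denoting the second derivative at x_i, h_i = 1, 1, 1, and Δ_i = (y_(i+1) − y_i)/h_i = -5, 13, 2:
  1·M_0 + 4·M_1 + 1·M_2 = 6(Δ_1 - Δ_0) = 108
  1·M_1 + 4·M_2 + 1·M_3 = 6(Δ_2 - Δ_1) = -66
Clamped end conditions give two more equations: 2h_0·M_0 + h_0·M_1 = 6(Δ_0 - S'(2)) = -18 and h_2·M_2 + 2h_2·M_3 = 6(S'(5) - Δ_2) = 12.
Forward elimination and back-substitution give M_0 = -152/5, M_1 = 214/5, M_2 = -164/5, M_3 = 112/5.
On [4, 5], S(x) = 7 + 46/5·(x - 4) - 82/5·(x - 4)² + 46/5·(x - 4)³.
With (x - 4) = 1/3: S(13/3) = 1159/135.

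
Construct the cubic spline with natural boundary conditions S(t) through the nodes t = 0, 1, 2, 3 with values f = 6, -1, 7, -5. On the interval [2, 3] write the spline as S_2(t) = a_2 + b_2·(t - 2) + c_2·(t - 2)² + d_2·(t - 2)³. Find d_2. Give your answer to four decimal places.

6.3333

Let M_i = S''(x_i). Step sizes h_i = 1, 1, 1; slopes of the chords Δ_i = (y_(i+1) - y_i)/h_i = -7, 8, -12.
  1·M_0 + 4·M_1 + 1·M_2 = 6(Δ_1 - Δ_0) = 90
  1·M_1 + 4·M_2 + 1·M_3 = 6(Δ_2 - Δ_1) = -120
Natural end conditions: M_0 = M_3 = 0.
Hence M_0 = 0, M_1 = 32, M_2 = -38, M_3 = 0.
On [2, 3], with S_2(t) = a_2 + b_2·(t - 2) + c_2·(t - 2)² + d_2·(t - 2)³: c_2 = M_2/2 = -19, d_2 = (M_3 - M_2)/(6h_2) = 19/3, b_2 = Δ_2 - h_2(2M_2 + M_3)/6 = 2/3.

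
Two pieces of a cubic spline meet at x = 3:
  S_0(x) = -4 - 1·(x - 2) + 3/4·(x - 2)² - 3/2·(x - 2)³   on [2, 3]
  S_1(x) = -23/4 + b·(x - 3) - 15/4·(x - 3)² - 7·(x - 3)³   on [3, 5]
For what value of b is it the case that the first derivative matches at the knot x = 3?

-4

S_0'(x) = -1 + 3/2·(x - 2) - 9/2·(x - 2)², so S_0'(3) = -4. On the right, S_1'(3) = b, so b = -4.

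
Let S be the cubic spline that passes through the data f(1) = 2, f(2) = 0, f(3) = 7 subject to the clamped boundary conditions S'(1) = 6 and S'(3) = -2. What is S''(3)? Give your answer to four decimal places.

Let M_i = S''(x_i). Step sizes h_i = 1, 1; slopes of the chords Δ_i = (y_(i+1) - y_i)/h_i = -2, 7.
  1·M_0 + 4·M_1 + 1·M_2 = 6(Δ_1 - Δ_0) = 54
Clamped end conditions give two more equations: 2h_0·M_0 + h_0·M_1 = 6(Δ_0 - S'(1)) = -48 and h_1·M_1 + 2h_1·M_2 = 6(S'(3) - Δ_1) = -54.
Forward elimination and back-substitution give M_0 = -83/2, M_1 = 35, M_2 = -89/2.

-44.5000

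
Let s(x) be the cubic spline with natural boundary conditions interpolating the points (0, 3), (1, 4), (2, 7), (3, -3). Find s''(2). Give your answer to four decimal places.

Let m_i = s''(x_i). Step sizes h_i = 1, 1, 1; slopes of the chords Δ_i = (y_(i+1) - y_i)/h_i = 1, 3, -10.
  1·m_0 + 4·m_1 + 1·m_2 = 6(Δ_1 - Δ_0) = 12
  1·m_1 + 4·m_2 + 1·m_3 = 6(Δ_2 - Δ_1) = -78
Natural end conditions: m_0 = m_3 = 0.
Forward elimination and back-substitution give m_0 = 0, m_1 = 42/5, m_2 = -108/5, m_3 = 0.

-21.6000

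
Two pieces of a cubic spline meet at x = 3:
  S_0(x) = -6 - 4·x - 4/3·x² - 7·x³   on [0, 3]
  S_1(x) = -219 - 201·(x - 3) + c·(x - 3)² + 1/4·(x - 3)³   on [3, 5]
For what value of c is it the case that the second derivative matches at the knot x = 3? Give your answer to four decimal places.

S_0''(x) = -8/3 - 42·x, so S_0''(3) = -386/3. On the right, S_1''(3) = 2c, so c = -193/3.

-64.3333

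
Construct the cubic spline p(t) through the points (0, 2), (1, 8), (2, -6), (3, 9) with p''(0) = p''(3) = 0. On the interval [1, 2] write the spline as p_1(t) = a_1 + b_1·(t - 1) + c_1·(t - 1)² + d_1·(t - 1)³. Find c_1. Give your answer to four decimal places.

Write σ_i for p''(x_i). With h_i = 1, 1, 1 and divided differences Δ_i = 6, -14, 15, the continuity of p' gives the tridiagonal system
  1·σ_0 + 4·σ_1 + 1·σ_2 = 6(Δ_1 - Δ_0) = -120
  1·σ_1 + 4·σ_2 + 1·σ_3 = 6(Δ_2 - Δ_1) = 174
Natural end conditions: σ_0 = σ_3 = 0.
Hence σ_0 = 0, σ_1 = -218/5, σ_2 = 272/5, σ_3 = 0.
On [1, 2], with p_1(t) = a_1 + b_1·(t - 1) + c_1·(t - 1)² + d_1·(t - 1)³: c_1 = σ_1/2 = -109/5, d_1 = (σ_2 - σ_1)/(6h_1) = 49/3, b_1 = Δ_1 - h_1(2σ_1 + σ_2)/6 = -128/15.

-21.8000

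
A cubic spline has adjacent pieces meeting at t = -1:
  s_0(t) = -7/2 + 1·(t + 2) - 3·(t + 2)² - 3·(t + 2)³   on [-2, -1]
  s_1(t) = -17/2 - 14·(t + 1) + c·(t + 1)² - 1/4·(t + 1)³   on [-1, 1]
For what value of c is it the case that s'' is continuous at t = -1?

s_0''(t) = -6 - 18·(t + 2), so s_0''(-1) = -24. On the right, s_1''(-1) = 2c, so c = -12.

-12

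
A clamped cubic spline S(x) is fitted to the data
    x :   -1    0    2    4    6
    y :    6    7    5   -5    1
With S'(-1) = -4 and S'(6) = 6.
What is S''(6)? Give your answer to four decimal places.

Write σ_i for S''(x_i). With h_i = 1, 2, 2, 2 and divided differences Δ_i = 1, -1, -5, 3, the continuity of S' gives the tridiagonal system
  1·σ_0 + 6·σ_1 + 2·σ_2 = 6(Δ_1 - Δ_0) = -12
  2·σ_1 + 8·σ_2 + 2·σ_3 = 6(Δ_2 - Δ_1) = -24
  2·σ_2 + 8·σ_3 + 2·σ_4 = 6(Δ_3 - Δ_2) = 48
Clamped end conditions give two more equations: 2h_0·σ_0 + h_0·σ_1 = 6(Δ_0 - S'(-1)) = 30 and h_3·σ_3 + 2h_3·σ_4 = 6(S'(6) - Δ_3) = 18.
Forward elimination and back-substitution give σ_0 = 721/43, σ_1 = -152/43, σ_2 = -325/86, σ_3 = 286/43, σ_4 = 101/86.

1.1744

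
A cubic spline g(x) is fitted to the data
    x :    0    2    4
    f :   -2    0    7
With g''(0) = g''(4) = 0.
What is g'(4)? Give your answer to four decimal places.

Put m_i = g'' at the i-th knot. Here h = (2, 2) and Δ = (1, 7/2), so the interior equations h_(i-1)·m_(i-1) + 2(h_(i-1)+h_i)·m_i + h_i·m_(i+1) = 6(Δ_i − Δ_(i-1)) read
  2·m_0 + 8·m_1 + 2·m_2 = 6(Δ_1 - Δ_0) = 15
Natural end conditions: m_0 = m_2 = 0.
Forward elimination and back-substitution give m_0 = 0, m_1 = 15/8, m_2 = 0.
On [2, 4], g'(x) = b_1 + 2c_1·(x - 2) + 3d_1·(x - 2)² with b_1 = Δ_1 - h_1(2m_1 + m_2)/6 = 9/4, c_1 = m_1/2 = 15/16, d_1 = (m_2 - m_1)/(6h_1) = -5/32. So g'(4) = 33/8.

4.1250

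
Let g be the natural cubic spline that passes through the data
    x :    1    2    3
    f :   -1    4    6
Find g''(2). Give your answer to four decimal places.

-4.5000

Let σ_i = g''(x_i). Step sizes h_i = 1, 1; slopes of the chords Δ_i = (y_(i+1) - y_i)/h_i = 5, 2.
  1·σ_0 + 4·σ_1 + 1·σ_2 = 6(Δ_1 - Δ_0) = -18
Natural end conditions: σ_0 = σ_2 = 0.
Hence σ_0 = 0, σ_1 = -9/2, σ_2 = 0.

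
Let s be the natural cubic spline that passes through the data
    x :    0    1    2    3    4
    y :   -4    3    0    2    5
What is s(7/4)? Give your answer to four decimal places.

Write σ_i for s''(x_i). With h_i = 1, 1, 1, 1 and divided differences Δ_i = 7, -3, 2, 3, the continuity of s' gives the tridiagonal system
  1·σ_0 + 4·σ_1 + 1·σ_2 = 6(Δ_1 - Δ_0) = -60
  1·σ_1 + 4·σ_2 + 1·σ_3 = 6(Δ_2 - Δ_1) = 30
  1·σ_2 + 4·σ_3 + 1·σ_4 = 6(Δ_3 - Δ_2) = 6
Natural end conditions: σ_0 = σ_4 = 0.
Solving the tridiagonal system: σ_0 = 0, σ_1 = -507/28, σ_2 = 87/7, σ_3 = -45/28, σ_4 = 0.
On [1, 2], s(x) = 3 + 27/28·(x - 1) - 507/56·(x - 1)² + 285/56·(x - 1)³.
With (x - 1) = 3/4: s(7/4) = 2787/3584.

0.7776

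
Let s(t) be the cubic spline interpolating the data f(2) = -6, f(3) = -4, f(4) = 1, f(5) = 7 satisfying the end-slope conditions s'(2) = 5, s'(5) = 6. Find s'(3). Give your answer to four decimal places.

With σ_i denoting the second derivative at x_i, h_i = 1, 1, 1, and Δ_i = (y_(i+1) − y_i)/h_i = 2, 5, 6:
  1·σ_0 + 4·σ_1 + 1·σ_2 = 6(Δ_1 - Δ_0) = 18
  1·σ_1 + 4·σ_2 + 1·σ_3 = 6(Δ_2 - Δ_1) = 6
Clamped end conditions give two more equations: 2h_0·σ_0 + h_0·σ_1 = 6(Δ_0 - s'(2)) = -18 and h_2·σ_2 + 2h_2·σ_3 = 6(s'(5) - Δ_2) = 0.
Solving: σ_0 = -194/15, σ_1 = 118/15, σ_2 = -8/15, σ_3 = 4/15.
On [3, 4], s'(t) = b_1 + 2c_1·(t - 3) + 3d_1·(t - 3)² with b_1 = Δ_1 - h_1(2σ_1 + σ_2)/6 = 37/15, c_1 = σ_1/2 = 59/15, d_1 = (σ_2 - σ_1)/(6h_1) = -7/5. So s'(3) = 37/15.

2.4667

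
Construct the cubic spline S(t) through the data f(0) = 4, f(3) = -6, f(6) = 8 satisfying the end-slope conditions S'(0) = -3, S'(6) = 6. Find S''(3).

5

Let m_i = S''(x_i). Step sizes h_i = 3, 3; slopes of the chords Δ_i = (y_(i+1) - y_i)/h_i = -10/3, 14/3.
  3·m_0 + 12·m_1 + 3·m_2 = 6(Δ_1 - Δ_0) = 48
Clamped end conditions give two more equations: 2h_0·m_0 + h_0·m_1 = 6(Δ_0 - S'(0)) = -2 and h_1·m_1 + 2h_1·m_2 = 6(S'(6) - Δ_1) = 8.
Solving the tridiagonal system: m_0 = -17/6, m_1 = 5, m_2 = -7/6.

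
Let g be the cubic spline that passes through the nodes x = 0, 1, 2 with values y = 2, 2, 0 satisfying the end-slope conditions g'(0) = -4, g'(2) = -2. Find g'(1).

Let M_i = g''(x_i). Step sizes h_i = 1, 1; slopes of the chords Δ_i = (y_(i+1) - y_i)/h_i = 0, -2.
  1·M_0 + 4·M_1 + 1·M_2 = 6(Δ_1 - Δ_0) = -12
Clamped end conditions give two more equations: 2h_0·M_0 + h_0·M_1 = 6(Δ_0 - g'(0)) = 24 and h_1·M_1 + 2h_1·M_2 = 6(g'(2) - Δ_1) = 0.
Solving the tridiagonal system: M_0 = 16, M_1 = -8, M_2 = 4.
On [1, 2], g'(x) = b_1 + 2c_1·(x - 1) + 3d_1·(x - 1)² with b_1 = Δ_1 - h_1(2M_1 + M_2)/6 = 0, c_1 = M_1/2 = -4, d_1 = (M_2 - M_1)/(6h_1) = 2. So g'(1) = 0.

0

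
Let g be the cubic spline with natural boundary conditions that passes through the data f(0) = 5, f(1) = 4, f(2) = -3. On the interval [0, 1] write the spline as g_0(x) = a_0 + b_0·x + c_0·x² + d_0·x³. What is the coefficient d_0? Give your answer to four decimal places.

Put M_i = g'' at the i-th knot. Here h = (1, 1) and Δ = (-1, -7), so the interior equations h_(i-1)·M_(i-1) + 2(h_(i-1)+h_i)·M_i + h_i·M_(i+1) = 6(Δ_i − Δ_(i-1)) read
  1·M_0 + 4·M_1 + 1·M_2 = 6(Δ_1 - Δ_0) = -36
Natural end conditions: M_0 = M_2 = 0.
Solving: M_0 = 0, M_1 = -9, M_2 = 0.
On [0, 1], with g_0(x) = a_0 + b_0·x + c_0·x² + d_0·x³: c_0 = M_0/2 = 0, d_0 = (M_1 - M_0)/(6h_0) = -3/2, b_0 = Δ_0 - h_0(2M_0 + M_1)/6 = 1/2.

-1.5000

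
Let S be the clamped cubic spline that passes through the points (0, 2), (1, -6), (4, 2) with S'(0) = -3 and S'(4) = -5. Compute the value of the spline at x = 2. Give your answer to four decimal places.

-5.5926

Write σ_i for S''(x_i). With h_i = 1, 3 and divided differences Δ_i = -8, 8/3, the continuity of S' gives the tridiagonal system
  1·σ_0 + 8·σ_1 + 3·σ_2 = 6(Δ_1 - Δ_0) = 64
Clamped end conditions give two more equations: 2h_0·σ_0 + h_0·σ_1 = 6(Δ_0 - S'(0)) = -30 and h_1·σ_1 + 2h_1·σ_2 = 6(S'(4) - Δ_1) = -46.
Hence σ_0 = -47/2, σ_1 = 17, σ_2 = -97/6.
On [1, 4], S(x) = -6 - 25/4·(x - 1) + 17/2·(x - 1)² - 199/108·(x - 1)³.
With (x - 1) = 1: S(2) = -151/27.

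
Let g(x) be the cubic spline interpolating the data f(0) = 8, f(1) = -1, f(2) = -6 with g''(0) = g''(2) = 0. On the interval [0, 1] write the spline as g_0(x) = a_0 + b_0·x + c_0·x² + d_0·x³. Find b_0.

With M_i denoting the second derivative at x_i, h_i = 1, 1, and Δ_i = (y_(i+1) − y_i)/h_i = -9, -5:
  1·M_0 + 4·M_1 + 1·M_2 = 6(Δ_1 - Δ_0) = 24
Natural end conditions: M_0 = M_2 = 0.
Solving: M_0 = 0, M_1 = 6, M_2 = 0.
On [0, 1], with g_0(x) = a_0 + b_0·x + c_0·x² + d_0·x³: c_0 = M_0/2 = 0, d_0 = (M_1 - M_0)/(6h_0) = 1, b_0 = Δ_0 - h_0(2M_0 + M_1)/6 = -10.

-10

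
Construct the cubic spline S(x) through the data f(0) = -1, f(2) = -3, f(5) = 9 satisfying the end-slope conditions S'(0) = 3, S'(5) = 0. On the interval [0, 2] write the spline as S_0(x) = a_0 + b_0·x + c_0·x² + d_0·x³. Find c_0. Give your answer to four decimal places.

Let M_i = S''(x_i). Step sizes h_i = 2, 3; slopes of the chords Δ_i = (y_(i+1) - y_i)/h_i = -1, 4.
  2·M_0 + 10·M_1 + 3·M_2 = 6(Δ_1 - Δ_0) = 30
Clamped end conditions give two more equations: 2h_0·M_0 + h_0·M_1 = 6(Δ_0 - S'(0)) = -24 and h_1·M_1 + 2h_1·M_2 = 6(S'(5) - Δ_1) = -24.
Solving: M_0 = -48/5, M_1 = 36/5, M_2 = -38/5.
On [0, 2], with S_0(x) = a_0 + b_0·x + c_0·x² + d_0·x³: c_0 = M_0/2 = -24/5, d_0 = (M_1 - M_0)/(6h_0) = 7/5, b_0 = Δ_0 - h_0(2M_0 + M_1)/6 = 3.

-4.8000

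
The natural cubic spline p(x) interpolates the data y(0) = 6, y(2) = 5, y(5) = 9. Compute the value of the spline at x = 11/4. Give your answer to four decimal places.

With M_i denoting the second derivative at x_i, h_i = 2, 3, and Δ_i = (y_(i+1) − y_i)/h_i = -1/2, 4/3:
  2·M_0 + 10·M_1 + 3·M_2 = 6(Δ_1 - Δ_0) = 11
Natural end conditions: M_0 = M_2 = 0.
Solving the tridiagonal system: M_0 = 0, M_1 = 11/10, M_2 = 0.
On [2, 5], p(x) = 5 + 7/30·(x - 2) + 11/20·(x - 2)² - 11/180·(x - 2)³.
With (x - 2) = 3/4: p(11/4) = 6987/1280.

5.4586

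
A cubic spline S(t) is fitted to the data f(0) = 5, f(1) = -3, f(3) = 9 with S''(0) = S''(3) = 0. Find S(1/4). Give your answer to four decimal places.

Let σ_i = S''(x_i). Step sizes h_i = 1, 2; slopes of the chords Δ_i = (y_(i+1) - y_i)/h_i = -8, 6.
  1·σ_0 + 6·σ_1 + 2·σ_2 = 6(Δ_1 - Δ_0) = 84
Natural end conditions: σ_0 = σ_2 = 0.
Solving the tridiagonal system: σ_0 = 0, σ_1 = 14, σ_2 = 0.
On [0, 1], S(t) = 5 - 31/3·t + 0·t² + 7/3·t³.
With t = 1/4: S(1/4) = 157/64.

2.4531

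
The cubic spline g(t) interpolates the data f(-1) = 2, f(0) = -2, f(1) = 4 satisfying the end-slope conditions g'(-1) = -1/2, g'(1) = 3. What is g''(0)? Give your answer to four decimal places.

26.5000

Write m_i for g''(x_i). With h_i = 1, 1 and divided differences Δ_i = -4, 6, the continuity of g' gives the tridiagonal system
  1·m_0 + 4·m_1 + 1·m_2 = 6(Δ_1 - Δ_0) = 60
Clamped end conditions give two more equations: 2h_0·m_0 + h_0·m_1 = 6(Δ_0 - g'(-1)) = -21 and h_1·m_1 + 2h_1·m_2 = 6(g'(1) - Δ_1) = -18.
Solving the tridiagonal system: m_0 = -95/4, m_1 = 53/2, m_2 = -89/4.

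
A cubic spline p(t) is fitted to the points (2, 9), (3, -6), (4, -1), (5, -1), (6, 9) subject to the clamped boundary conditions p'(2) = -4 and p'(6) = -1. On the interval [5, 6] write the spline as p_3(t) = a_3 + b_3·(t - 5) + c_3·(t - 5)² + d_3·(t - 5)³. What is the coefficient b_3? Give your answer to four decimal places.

6.7679

Write m_i for p''(x_i). With h_i = 1, 1, 1, 1 and divided differences Δ_i = -15, 5, 0, 10, the continuity of p' gives the tridiagonal system
  1·m_0 + 4·m_1 + 1·m_2 = 6(Δ_1 - Δ_0) = 120
  1·m_1 + 4·m_2 + 1·m_3 = 6(Δ_2 - Δ_1) = -30
  1·m_2 + 4·m_3 + 1·m_4 = 6(Δ_3 - Δ_2) = 60
Clamped end conditions give two more equations: 2h_0·m_0 + h_0·m_1 = 6(Δ_0 - p'(2)) = -66 and h_3·m_3 + 2h_3·m_4 = 6(p'(6) - Δ_3) = -66.
Solving the tridiagonal system: m_0 = -1653/28, m_1 = 729/14, m_2 = -117/4, m_3 = 489/14, m_4 = -1413/28.
On [5, 6], with p_3(t) = a_3 + b_3·(t - 5) + c_3·(t - 5)² + d_3·(t - 5)³: c_3 = m_3/2 = 489/28, d_3 = (m_4 - m_3)/(6h_3) = -797/56, b_3 = Δ_3 - h_3(2m_3 + m_4)/6 = 379/56.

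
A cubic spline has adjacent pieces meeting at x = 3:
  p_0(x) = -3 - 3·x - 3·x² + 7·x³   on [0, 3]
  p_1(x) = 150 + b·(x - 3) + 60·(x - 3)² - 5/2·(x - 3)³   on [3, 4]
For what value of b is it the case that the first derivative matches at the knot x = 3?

168

p_0'(x) = -3 - 6·x + 21·x², so p_0'(3) = 168. On the right, p_1'(3) = b, so b = 168.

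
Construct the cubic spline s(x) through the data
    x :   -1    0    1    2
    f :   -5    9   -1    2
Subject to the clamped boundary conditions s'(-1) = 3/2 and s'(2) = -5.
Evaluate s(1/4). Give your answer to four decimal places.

8.2141

Write M_i for s''(x_i). With h_i = 1, 1, 1 and divided differences Δ_i = 14, -10, 3, the continuity of s' gives the tridiagonal system
  1·M_0 + 4·M_1 + 1·M_2 = 6(Δ_1 - Δ_0) = -144
  1·M_1 + 4·M_2 + 1·M_3 = 6(Δ_2 - Δ_1) = 78
Clamped end conditions give two more equations: 2h_0·M_0 + h_0·M_1 = 6(Δ_0 - s'(-1)) = 75 and h_2·M_2 + 2h_2·M_3 = 6(s'(2) - Δ_2) = -48.
Solving the tridiagonal system: M_0 = 1054/15, M_1 = -983/15, M_2 = 718/15, M_3 = -719/15.
On [0, 1], s(x) = 9 + 58/15·x - 983/30·x² + 189/10·x³.
With x = 1/4: s(1/4) = 5257/640.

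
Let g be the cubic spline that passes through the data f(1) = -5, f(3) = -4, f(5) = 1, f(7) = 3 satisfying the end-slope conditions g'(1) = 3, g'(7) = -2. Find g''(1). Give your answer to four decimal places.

Let M_i = g''(x_i). Step sizes h_i = 2, 2, 2; slopes of the chords Δ_i = (y_(i+1) - y_i)/h_i = 1/2, 5/2, 1.
  2·M_0 + 8·M_1 + 2·M_2 = 6(Δ_1 - Δ_0) = 12
  2·M_1 + 8·M_2 + 2·M_3 = 6(Δ_2 - Δ_1) = -9
Clamped end conditions give two more equations: 2h_0·M_0 + h_0·M_1 = 6(Δ_0 - g'(1)) = -15 and h_2·M_2 + 2h_2·M_3 = 6(g'(7) - Δ_2) = -18.
Hence M_0 = -79/15, M_1 = 91/30, M_2 = -13/15, M_3 = -61/15.

-5.2667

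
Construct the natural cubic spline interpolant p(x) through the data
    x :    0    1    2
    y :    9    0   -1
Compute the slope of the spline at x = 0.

Write σ_i for p''(x_i). With h_i = 1, 1 and divided differences Δ_i = -9, -1, the continuity of p' gives the tridiagonal system
  1·σ_0 + 4·σ_1 + 1·σ_2 = 6(Δ_1 - Δ_0) = 48
Natural end conditions: σ_0 = σ_2 = 0.
Hence σ_0 = 0, σ_1 = 12, σ_2 = 0.
On [0, 1], p'(x) = b_0 + 2c_0·x + 3d_0·x² with b_0 = Δ_0 - h_0(2σ_0 + σ_1)/6 = -11, c_0 = σ_0/2 = 0, d_0 = (σ_1 - σ_0)/(6h_0) = 2. So p'(0) = -11.

-11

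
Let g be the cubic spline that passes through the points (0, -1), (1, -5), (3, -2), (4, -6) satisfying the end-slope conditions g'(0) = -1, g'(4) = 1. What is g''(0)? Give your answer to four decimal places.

-15.2286

Put σ_i = g'' at the i-th knot. Here h = (1, 2, 1) and Δ = (-4, 3/2, -4), so the interior equations h_(i-1)·σ_(i-1) + 2(h_(i-1)+h_i)·σ_i + h_i·σ_(i+1) = 6(Δ_i − Δ_(i-1)) read
  1·σ_0 + 6·σ_1 + 2·σ_2 = 6(Δ_1 - Δ_0) = 33
  2·σ_1 + 6·σ_2 + 1·σ_3 = 6(Δ_2 - Δ_1) = -33
Clamped end conditions give two more equations: 2h_0·σ_0 + h_0·σ_1 = 6(Δ_0 - g'(0)) = -18 and h_2·σ_2 + 2h_2·σ_3 = 6(g'(4) - Δ_2) = 30.
Hence σ_0 = -533/35, σ_1 = 436/35, σ_2 = -464/35, σ_3 = 757/35.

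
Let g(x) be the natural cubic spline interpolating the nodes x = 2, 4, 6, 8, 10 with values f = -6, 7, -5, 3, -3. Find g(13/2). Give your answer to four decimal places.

-4.4707

With M_i denoting the second derivative at x_i, h_i = 2, 2, 2, 2, and Δ_i = (y_(i+1) − y_i)/h_i = 13/2, -6, 4, -3:
  2·M_0 + 8·M_1 + 2·M_2 = 6(Δ_1 - Δ_0) = -75
  2·M_1 + 8·M_2 + 2·M_3 = 6(Δ_2 - Δ_1) = 60
  2·M_2 + 8·M_3 + 2·M_4 = 6(Δ_3 - Δ_2) = -42
Natural end conditions: M_0 = M_4 = 0.
Hence M_0 = 0, M_1 = -201/16, M_2 = 51/4, M_3 = -135/16, M_4 = 0.
On [6, 8], g(x) = -5 - 27/16·(x - 6) + 51/8·(x - 6)² - 113/64·(x - 6)³.
With (x - 6) = 1/2: g(13/2) = -2289/512.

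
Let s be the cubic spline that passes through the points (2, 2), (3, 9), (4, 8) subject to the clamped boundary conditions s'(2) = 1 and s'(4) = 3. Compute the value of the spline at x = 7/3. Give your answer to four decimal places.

3.7037

With M_i denoting the second derivative at x_i, h_i = 1, 1, and Δ_i = (y_(i+1) − y_i)/h_i = 7, -1:
  1·M_0 + 4·M_1 + 1·M_2 = 6(Δ_1 - Δ_0) = -48
Clamped end conditions give two more equations: 2h_0·M_0 + h_0·M_1 = 6(Δ_0 - s'(2)) = 36 and h_1·M_1 + 2h_1·M_2 = 6(s'(4) - Δ_1) = 24.
Solving the tridiagonal system: M_0 = 31, M_1 = -26, M_2 = 25.
On [2, 3], s(x) = 2 + 1·(x - 2) + 31/2·(x - 2)² - 19/2·(x - 2)³.
With (x - 2) = 1/3: s(7/3) = 100/27.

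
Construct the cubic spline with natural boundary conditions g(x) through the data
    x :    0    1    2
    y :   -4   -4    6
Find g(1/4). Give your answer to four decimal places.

Put m_i = g'' at the i-th knot. Here h = (1, 1) and Δ = (0, 10), so the interior equations h_(i-1)·m_(i-1) + 2(h_(i-1)+h_i)·m_i + h_i·m_(i+1) = 6(Δ_i − Δ_(i-1)) read
  1·m_0 + 4·m_1 + 1·m_2 = 6(Δ_1 - Δ_0) = 60
Natural end conditions: m_0 = m_2 = 0.
Forward elimination and back-substitution give m_0 = 0, m_1 = 15, m_2 = 0.
On [0, 1], g(x) = -4 - 5/2·x + 0·x² + 5/2·x³.
With x = 1/4: g(1/4) = -587/128.

-4.5859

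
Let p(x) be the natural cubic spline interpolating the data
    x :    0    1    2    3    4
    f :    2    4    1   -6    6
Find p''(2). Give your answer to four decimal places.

-12.8571

Let m_i = p''(x_i). Step sizes h_i = 1, 1, 1, 1; slopes of the chords Δ_i = (y_(i+1) - y_i)/h_i = 2, -3, -7, 12.
  1·m_0 + 4·m_1 + 1·m_2 = 6(Δ_1 - Δ_0) = -30
  1·m_1 + 4·m_2 + 1·m_3 = 6(Δ_2 - Δ_1) = -24
  1·m_2 + 4·m_3 + 1·m_4 = 6(Δ_3 - Δ_2) = 114
Natural end conditions: m_0 = m_4 = 0.
Solving: m_0 = 0, m_1 = -30/7, m_2 = -90/7, m_3 = 222/7, m_4 = 0.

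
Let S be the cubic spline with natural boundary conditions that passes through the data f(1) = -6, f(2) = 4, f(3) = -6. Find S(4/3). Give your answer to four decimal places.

Let M_i = S''(x_i). Step sizes h_i = 1, 1; slopes of the chords Δ_i = (y_(i+1) - y_i)/h_i = 10, -10.
  1·M_0 + 4·M_1 + 1·M_2 = 6(Δ_1 - Δ_0) = -120
Natural end conditions: M_0 = M_2 = 0.
Solving: M_0 = 0, M_1 = -30, M_2 = 0.
On [1, 2], S(t) = -6 + 15·(t - 1) + 0·(t - 1)² - 5·(t - 1)³.
With (t - 1) = 1/3: S(4/3) = -32/27.

-1.1852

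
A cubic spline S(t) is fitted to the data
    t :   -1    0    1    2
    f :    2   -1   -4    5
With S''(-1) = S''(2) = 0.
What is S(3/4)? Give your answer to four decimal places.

-4.1125

Put m_i = S'' at the i-th knot. Here h = (1, 1, 1) and Δ = (-3, -3, 9), so the interior equations h_(i-1)·m_(i-1) + 2(h_(i-1)+h_i)·m_i + h_i·m_(i+1) = 6(Δ_i − Δ_(i-1)) read
  1·m_0 + 4·m_1 + 1·m_2 = 6(Δ_1 - Δ_0) = 0
  1·m_1 + 4·m_2 + 1·m_3 = 6(Δ_2 - Δ_1) = 72
Natural end conditions: m_0 = m_3 = 0.
Solving: m_0 = 0, m_1 = -24/5, m_2 = 96/5, m_3 = 0.
On [0, 1], S(t) = -1 - 23/5·t - 12/5·t² + 4·t³.
With t = 3/4: S(3/4) = -329/80.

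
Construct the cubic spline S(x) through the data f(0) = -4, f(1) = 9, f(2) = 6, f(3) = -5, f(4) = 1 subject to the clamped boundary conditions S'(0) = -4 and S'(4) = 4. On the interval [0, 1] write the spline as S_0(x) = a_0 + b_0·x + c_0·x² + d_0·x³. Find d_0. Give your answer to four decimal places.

Put σ_i = S'' at the i-th knot. Here h = (1, 1, 1, 1) and Δ = (13, -3, -11, 6), so the interior equations h_(i-1)·σ_(i-1) + 2(h_(i-1)+h_i)·σ_i + h_i·σ_(i+1) = 6(Δ_i − Δ_(i-1)) read
  1·σ_0 + 4·σ_1 + 1·σ_2 = 6(Δ_1 - Δ_0) = -96
  1·σ_1 + 4·σ_2 + 1·σ_3 = 6(Δ_2 - Δ_1) = -48
  1·σ_2 + 4·σ_3 + 1·σ_4 = 6(Δ_3 - Δ_2) = 102
Clamped end conditions give two more equations: 2h_0·σ_0 + h_0·σ_1 = 6(Δ_0 - S'(0)) = 102 and h_3·σ_3 + 2h_3·σ_4 = 6(S'(4) - Δ_3) = -12.
Hence σ_0 = 1973/28, σ_1 = -545/14, σ_2 = -43/4, σ_3 = 475/14, σ_4 = -643/28.
On [0, 1], with S_0(x) = a_0 + b_0·x + c_0·x² + d_0·x³: c_0 = σ_0/2 = 1973/56, d_0 = (σ_1 - σ_0)/(6h_0) = -1021/56, b_0 = Δ_0 - h_0(2σ_0 + σ_1)/6 = -4.

-18.2321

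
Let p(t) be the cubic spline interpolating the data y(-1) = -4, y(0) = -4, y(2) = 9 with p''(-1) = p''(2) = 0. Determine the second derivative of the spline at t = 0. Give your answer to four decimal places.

6.5000

Let M_i = p''(x_i). Step sizes h_i = 1, 2; slopes of the chords Δ_i = (y_(i+1) - y_i)/h_i = 0, 13/2.
  1·M_0 + 6·M_1 + 2·M_2 = 6(Δ_1 - Δ_0) = 39
Natural end conditions: M_0 = M_2 = 0.
Solving the tridiagonal system: M_0 = 0, M_1 = 13/2, M_2 = 0.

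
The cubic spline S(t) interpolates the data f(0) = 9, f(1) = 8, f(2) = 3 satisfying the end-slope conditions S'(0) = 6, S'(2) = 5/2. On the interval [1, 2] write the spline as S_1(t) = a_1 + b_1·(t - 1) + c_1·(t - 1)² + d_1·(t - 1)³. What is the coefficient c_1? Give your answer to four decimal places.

With m_i denoting the second derivative at x_i, h_i = 1, 1, and Δ_i = (y_(i+1) − y_i)/h_i = -1, -5:
  1·m_0 + 4·m_1 + 1·m_2 = 6(Δ_1 - Δ_0) = -24
Clamped end conditions give two more equations: 2h_0·m_0 + h_0·m_1 = 6(Δ_0 - S'(0)) = -42 and h_1·m_1 + 2h_1·m_2 = 6(S'(2) - Δ_1) = 45.
Hence m_0 = -67/4, m_1 = -17/2, m_2 = 107/4.
On [1, 2], with S_1(t) = a_1 + b_1·(t - 1) + c_1·(t - 1)² + d_1·(t - 1)³: c_1 = m_1/2 = -17/4, d_1 = (m_2 - m_1)/(6h_1) = 47/8, b_1 = Δ_1 - h_1(2m_1 + m_2)/6 = -53/8.

-4.2500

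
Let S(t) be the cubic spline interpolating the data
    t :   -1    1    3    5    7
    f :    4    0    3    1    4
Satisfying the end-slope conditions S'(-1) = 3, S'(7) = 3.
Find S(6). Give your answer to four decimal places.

Put σ_i = S'' at the i-th knot. Here h = (2, 2, 2, 2) and Δ = (-2, 3/2, -1, 3/2), so the interior equations h_(i-1)·σ_(i-1) + 2(h_(i-1)+h_i)·σ_i + h_i·σ_(i+1) = 6(Δ_i − Δ_(i-1)) read
  2·σ_0 + 8·σ_1 + 2·σ_2 = 6(Δ_1 - Δ_0) = 21
  2·σ_1 + 8·σ_2 + 2·σ_3 = 6(Δ_2 - Δ_1) = -15
  2·σ_2 + 8·σ_3 + 2·σ_4 = 6(Δ_3 - Δ_2) = 15
Clamped end conditions give two more equations: 2h_0·σ_0 + h_0·σ_1 = 6(Δ_0 - S'(-1)) = -30 and h_3·σ_3 + 2h_3·σ_4 = 6(S'(7) - Δ_3) = 9.
Solving the tridiagonal system: σ_0 = -597/56, σ_1 = 177/28, σ_2 = -33/8, σ_3 = 75/28, σ_4 = 51/56.
On [5, 7], S(t) = 1 - 33/56·(t - 5) + 75/56·(t - 5)² - 33/224·(t - 5)³.
With (t - 5) = 1: S(6) = 359/224.

1.6027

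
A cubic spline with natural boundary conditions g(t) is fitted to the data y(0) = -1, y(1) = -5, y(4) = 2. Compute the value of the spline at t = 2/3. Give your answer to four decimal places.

-3.9599

With σ_i denoting the second derivative at x_i, h_i = 1, 3, and Δ_i = (y_(i+1) − y_i)/h_i = -4, 7/3:
  1·σ_0 + 8·σ_1 + 3·σ_2 = 6(Δ_1 - Δ_0) = 38
Natural end conditions: σ_0 = σ_2 = 0.
Solving: σ_0 = 0, σ_1 = 19/4, σ_2 = 0.
On [0, 1], g(t) = -1 - 115/24·t + 0·t² + 19/24·t³.
With t = 2/3: g(2/3) = -1283/324.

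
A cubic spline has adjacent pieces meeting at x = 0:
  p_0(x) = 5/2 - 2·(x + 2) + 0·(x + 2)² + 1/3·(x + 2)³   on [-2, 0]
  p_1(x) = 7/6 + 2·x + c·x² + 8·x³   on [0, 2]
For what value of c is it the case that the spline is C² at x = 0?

p_0''(x) = 0 + 2·(x + 2), so p_0''(0) = 4. On the right, p_1''(0) = 2c, so c = 2.

2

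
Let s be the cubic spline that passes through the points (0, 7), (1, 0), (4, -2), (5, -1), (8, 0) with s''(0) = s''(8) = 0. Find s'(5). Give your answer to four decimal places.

Put m_i = s'' at the i-th knot. Here h = (1, 3, 1, 3) and Δ = (-7, -2/3, 1, 1/3), so the interior equations h_(i-1)·m_(i-1) + 2(h_(i-1)+h_i)·m_i + h_i·m_(i+1) = 6(Δ_i − Δ_(i-1)) read
  1·m_0 + 8·m_1 + 3·m_2 = 6(Δ_1 - Δ_0) = 38
  3·m_1 + 8·m_2 + 1·m_3 = 6(Δ_2 - Δ_1) = 10
  1·m_2 + 8·m_3 + 3·m_4 = 6(Δ_3 - Δ_2) = -4
Natural end conditions: m_0 = m_4 = 0.
Hence m_0 = 0, m_1 = 119/24, m_2 = -5/9, m_3 = -31/72, m_4 = 0.
On [5, 8], s'(x) = b_3 + 2c_3·(x - 5) + 3d_3·(x - 5)² with b_3 = Δ_3 - h_3(2m_3 + m_4)/6 = 55/72, c_3 = m_3/2 = -31/144, d_3 = (m_4 - m_3)/(6h_3) = 31/1296. So s'(5) = 55/72.

0.7639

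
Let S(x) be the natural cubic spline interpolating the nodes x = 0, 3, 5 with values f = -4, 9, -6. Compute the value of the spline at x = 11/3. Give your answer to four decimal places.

Write σ_i for S''(x_i). With h_i = 3, 2 and divided differences Δ_i = 13/3, -15/2, the continuity of S' gives the tridiagonal system
  3·σ_0 + 10·σ_1 + 2·σ_2 = 6(Δ_1 - Δ_0) = -71
Natural end conditions: σ_0 = σ_2 = 0.
Solving the tridiagonal system: σ_0 = 0, σ_1 = -71/10, σ_2 = 0.
On [3, 5], S(x) = 9 - 83/30·(x - 3) - 71/20·(x - 3)² + 71/120·(x - 3)³.
With (x - 3) = 2/3: S(11/3) = 466/81.

5.7531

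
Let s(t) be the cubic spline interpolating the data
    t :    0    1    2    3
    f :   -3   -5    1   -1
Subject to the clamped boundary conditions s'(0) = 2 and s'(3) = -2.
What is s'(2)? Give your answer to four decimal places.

Let M_i = s''(x_i). Step sizes h_i = 1, 1, 1; slopes of the chords Δ_i = (y_(i+1) - y_i)/h_i = -2, 6, -2.
  1·M_0 + 4·M_1 + 1·M_2 = 6(Δ_1 - Δ_0) = 48
  1·M_1 + 4·M_2 + 1·M_3 = 6(Δ_2 - Δ_1) = -48
Clamped end conditions give two more equations: 2h_0·M_0 + h_0·M_1 = 6(Δ_0 - s'(0)) = -24 and h_2·M_2 + 2h_2·M_3 = 6(s'(3) - Δ_2) = 0.
Hence M_0 = -352/15, M_1 = 344/15, M_2 = -304/15, M_3 = 152/15.
On [2, 3], s'(t) = b_2 + 2c_2·(t - 2) + 3d_2·(t - 2)² with b_2 = Δ_2 - h_2(2M_2 + M_3)/6 = 46/15, c_2 = M_2/2 = -152/15, d_2 = (M_3 - M_2)/(6h_2) = 76/15. So s'(2) = 46/15.

3.0667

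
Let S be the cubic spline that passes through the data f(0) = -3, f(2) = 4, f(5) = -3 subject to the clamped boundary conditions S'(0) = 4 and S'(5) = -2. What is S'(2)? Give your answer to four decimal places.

Let σ_i = S''(x_i). Step sizes h_i = 2, 3; slopes of the chords Δ_i = (y_(i+1) - y_i)/h_i = 7/2, -7/3.
  2·σ_0 + 10·σ_1 + 3·σ_2 = 6(Δ_1 - Δ_0) = -35
Clamped end conditions give two more equations: 2h_0·σ_0 + h_0·σ_1 = 6(Δ_0 - S'(0)) = -3 and h_1·σ_1 + 2h_1·σ_2 = 6(S'(5) - Δ_1) = 2.
Solving the tridiagonal system: σ_0 = 31/20, σ_1 = -23/5, σ_2 = 79/30.
On [2, 5], S'(x) = b_1 + 2c_1·(x - 2) + 3d_1·(x - 2)² with b_1 = Δ_1 - h_1(2σ_1 + σ_2)/6 = 19/20, c_1 = σ_1/2 = -23/10, d_1 = (σ_2 - σ_1)/(6h_1) = 217/540. So S'(2) = 19/20.

0.9500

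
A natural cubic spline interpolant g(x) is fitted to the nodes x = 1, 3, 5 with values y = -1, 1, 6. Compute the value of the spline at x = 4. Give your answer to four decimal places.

Let m_i = g''(x_i). Step sizes h_i = 2, 2; slopes of the chords Δ_i = (y_(i+1) - y_i)/h_i = 1, 5/2.
  2·m_0 + 8·m_1 + 2·m_2 = 6(Δ_1 - Δ_0) = 9
Natural end conditions: m_0 = m_2 = 0.
Solving the tridiagonal system: m_0 = 0, m_1 = 9/8, m_2 = 0.
On [3, 5], g(x) = 1 + 7/4·(x - 3) + 9/16·(x - 3)² - 3/32·(x - 3)³.
With (x - 3) = 1: g(4) = 103/32.

3.2188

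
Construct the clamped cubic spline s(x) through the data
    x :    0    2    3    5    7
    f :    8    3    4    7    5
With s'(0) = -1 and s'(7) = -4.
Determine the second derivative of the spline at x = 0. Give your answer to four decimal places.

-4.8074

Write M_i for s''(x_i). With h_i = 2, 1, 2, 2 and divided differences Δ_i = -5/2, 1, 3/2, -1, the continuity of s' gives the tridiagonal system
  2·M_0 + 6·M_1 + 1·M_2 = 6(Δ_1 - Δ_0) = 21
  1·M_1 + 6·M_2 + 2·M_3 = 6(Δ_2 - Δ_1) = 3
  2·M_2 + 8·M_3 + 2·M_4 = 6(Δ_3 - Δ_2) = -15
Clamped end conditions give two more equations: 2h_0·M_0 + h_0·M_1 = 6(Δ_0 - s'(0)) = -9 and h_3·M_3 + 2h_3·M_4 = 6(s'(7) - Δ_3) = -18.
Hence M_0 = -1173/244, M_1 = 312/61, M_2 = -9/122, M_3 = -51/61, M_4 = -249/61.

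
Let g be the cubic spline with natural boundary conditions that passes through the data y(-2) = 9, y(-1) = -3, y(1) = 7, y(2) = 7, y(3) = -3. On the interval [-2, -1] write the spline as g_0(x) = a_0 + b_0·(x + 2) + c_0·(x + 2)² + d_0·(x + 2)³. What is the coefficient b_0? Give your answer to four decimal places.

-15.3689

Let m_i = g''(x_i). Step sizes h_i = 1, 2, 1, 1; slopes of the chords Δ_i = (y_(i+1) - y_i)/h_i = -12, 5, 0, -10.
  1·m_0 + 6·m_1 + 2·m_2 = 6(Δ_1 - Δ_0) = 102
  2·m_1 + 6·m_2 + 1·m_3 = 6(Δ_2 - Δ_1) = -30
  1·m_2 + 4·m_3 + 1·m_4 = 6(Δ_3 - Δ_2) = -60
Natural end conditions: m_0 = m_4 = 0.
Solving: m_0 = 0, m_1 = 1233/61, m_2 = -588/61, m_3 = -768/61, m_4 = 0.
On [-2, -1], with g_0(x) = a_0 + b_0·(x + 2) + c_0·(x + 2)² + d_0·(x + 2)³: c_0 = m_0/2 = 0, d_0 = (m_1 - m_0)/(6h_0) = 411/122, b_0 = Δ_0 - h_0(2m_0 + m_1)/6 = -1875/122.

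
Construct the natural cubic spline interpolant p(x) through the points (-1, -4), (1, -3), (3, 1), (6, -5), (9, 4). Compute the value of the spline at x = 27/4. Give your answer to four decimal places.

With σ_i denoting the second derivative at x_i, h_i = 2, 2, 3, 3, and Δ_i = (y_(i+1) − y_i)/h_i = 1/2, 2, -2, 3:
  2·σ_0 + 8·σ_1 + 2·σ_2 = 6(Δ_1 - Δ_0) = 9
  2·σ_1 + 10·σ_2 + 3·σ_3 = 6(Δ_2 - Δ_1) = -24
  3·σ_2 + 12·σ_3 + 3·σ_4 = 6(Δ_3 - Δ_2) = 30
Natural end conditions: σ_0 = σ_4 = 0.
Solving the tridiagonal system: σ_0 = 0, σ_1 = 117/56, σ_2 = -27/7, σ_3 = 97/28, σ_4 = 0.
On [6, 9], p(x) = -5 - 13/28·(x - 6) + 97/56·(x - 6)² - 97/504·(x - 6)³.
With (x - 6) = 3/4: p(27/4) = -2281/512.

-4.4551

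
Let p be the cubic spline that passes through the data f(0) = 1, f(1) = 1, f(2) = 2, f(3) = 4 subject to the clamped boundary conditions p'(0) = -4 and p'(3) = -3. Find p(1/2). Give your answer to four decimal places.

With m_i denoting the second derivative at x_i, h_i = 1, 1, 1, and Δ_i = (y_(i+1) − y_i)/h_i = 0, 1, 2:
  1·m_0 + 4·m_1 + 1·m_2 = 6(Δ_1 - Δ_0) = 6
  1·m_1 + 4·m_2 + 1·m_3 = 6(Δ_2 - Δ_1) = 6
Clamped end conditions give two more equations: 2h_0·m_0 + h_0·m_1 = 6(Δ_0 - p'(0)) = 24 and h_2·m_2 + 2h_2·m_3 = 6(p'(3) - Δ_2) = -30.
Solving: m_0 = 208/15, m_1 = -56/15, m_2 = 106/15, m_3 = -278/15.
On [0, 1], p(x) = 1 - 4·x + 104/15·x² - 44/15·x³.
With x = 1/2: p(1/2) = 11/30.

0.3667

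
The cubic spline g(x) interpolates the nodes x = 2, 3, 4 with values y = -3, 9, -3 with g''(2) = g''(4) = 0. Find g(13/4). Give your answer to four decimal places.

7.9688

Write σ_i for g''(x_i). With h_i = 1, 1 and divided differences Δ_i = 12, -12, the continuity of g' gives the tridiagonal system
  1·σ_0 + 4·σ_1 + 1·σ_2 = 6(Δ_1 - Δ_0) = -144
Natural end conditions: σ_0 = σ_2 = 0.
Hence σ_0 = 0, σ_1 = -36, σ_2 = 0.
On [3, 4], g(x) = 9 + 0·(x - 3) - 18·(x - 3)² + 6·(x - 3)³.
With (x - 3) = 1/4: g(13/4) = 255/32.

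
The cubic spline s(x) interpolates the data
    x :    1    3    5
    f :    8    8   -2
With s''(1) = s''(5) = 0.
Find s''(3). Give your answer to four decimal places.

With σ_i denoting the second derivative at x_i, h_i = 2, 2, and Δ_i = (y_(i+1) − y_i)/h_i = 0, -5:
  2·σ_0 + 8·σ_1 + 2·σ_2 = 6(Δ_1 - Δ_0) = -30
Natural end conditions: σ_0 = σ_2 = 0.
Forward elimination and back-substitution give σ_0 = 0, σ_1 = -15/4, σ_2 = 0.

-3.7500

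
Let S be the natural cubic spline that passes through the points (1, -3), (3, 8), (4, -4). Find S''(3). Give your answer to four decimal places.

Put M_i = S'' at the i-th knot. Here h = (2, 1) and Δ = (11/2, -12), so the interior equations h_(i-1)·M_(i-1) + 2(h_(i-1)+h_i)·M_i + h_i·M_(i+1) = 6(Δ_i − Δ_(i-1)) read
  2·M_0 + 6·M_1 + 1·M_2 = 6(Δ_1 - Δ_0) = -105
Natural end conditions: M_0 = M_2 = 0.
Solving the tridiagonal system: M_0 = 0, M_1 = -35/2, M_2 = 0.

-17.5000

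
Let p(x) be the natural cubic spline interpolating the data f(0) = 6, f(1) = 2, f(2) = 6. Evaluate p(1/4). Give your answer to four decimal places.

4.5313

Let M_i = p''(x_i). Step sizes h_i = 1, 1; slopes of the chords Δ_i = (y_(i+1) - y_i)/h_i = -4, 4.
  1·M_0 + 4·M_1 + 1·M_2 = 6(Δ_1 - Δ_0) = 48
Natural end conditions: M_0 = M_2 = 0.
Hence M_0 = 0, M_1 = 12, M_2 = 0.
On [0, 1], p(x) = 6 - 6·x + 0·x² + 2·x³.
With x = 1/4: p(1/4) = 145/32.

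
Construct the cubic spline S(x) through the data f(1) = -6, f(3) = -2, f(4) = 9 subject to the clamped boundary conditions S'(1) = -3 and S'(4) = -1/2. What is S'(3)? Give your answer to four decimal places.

12.6667

With M_i denoting the second derivative at x_i, h_i = 2, 1, and Δ_i = (y_(i+1) − y_i)/h_i = 2, 11:
  2·M_0 + 6·M_1 + 1·M_2 = 6(Δ_1 - Δ_0) = 54
Clamped end conditions give two more equations: 2h_0·M_0 + h_0·M_1 = 6(Δ_0 - S'(1)) = 30 and h_1·M_1 + 2h_1·M_2 = 6(S'(4) - Δ_1) = -69.
Solving the tridiagonal system: M_0 = -2/3, M_1 = 49/3, M_2 = -128/3.
On [3, 4], S'(x) = b_1 + 2c_1·(x - 3) + 3d_1·(x - 3)² with b_1 = Δ_1 - h_1(2M_1 + M_2)/6 = 38/3, c_1 = M_1/2 = 49/6, d_1 = (M_2 - M_1)/(6h_1) = -59/6. So S'(3) = 38/3.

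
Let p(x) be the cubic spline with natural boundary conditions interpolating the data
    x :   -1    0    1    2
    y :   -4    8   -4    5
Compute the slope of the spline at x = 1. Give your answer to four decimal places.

-5.4000

Put m_i = p'' at the i-th knot. Here h = (1, 1, 1) and Δ = (12, -12, 9), so the interior equations h_(i-1)·m_(i-1) + 2(h_(i-1)+h_i)·m_i + h_i·m_(i+1) = 6(Δ_i − Δ_(i-1)) read
  1·m_0 + 4·m_1 + 1·m_2 = 6(Δ_1 - Δ_0) = -144
  1·m_1 + 4·m_2 + 1·m_3 = 6(Δ_2 - Δ_1) = 126
Natural end conditions: m_0 = m_3 = 0.
Solving the tridiagonal system: m_0 = 0, m_1 = -234/5, m_2 = 216/5, m_3 = 0.
On [1, 2], p'(x) = b_2 + 2c_2·(x - 1) + 3d_2·(x - 1)² with b_2 = Δ_2 - h_2(2m_2 + m_3)/6 = -27/5, c_2 = m_2/2 = 108/5, d_2 = (m_3 - m_2)/(6h_2) = -36/5. So p'(1) = -27/5.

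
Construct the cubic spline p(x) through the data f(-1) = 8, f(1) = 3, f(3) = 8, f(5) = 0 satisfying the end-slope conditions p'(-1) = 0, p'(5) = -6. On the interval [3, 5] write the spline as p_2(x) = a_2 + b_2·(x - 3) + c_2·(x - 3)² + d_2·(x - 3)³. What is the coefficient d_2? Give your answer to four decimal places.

With M_i denoting the second derivative at x_i, h_i = 2, 2, 2, and Δ_i = (y_(i+1) − y_i)/h_i = -5/2, 5/2, -4:
  2·M_0 + 8·M_1 + 2·M_2 = 6(Δ_1 - Δ_0) = 30
  2·M_1 + 8·M_2 + 2·M_3 = 6(Δ_2 - Δ_1) = -39
Clamped end conditions give two more equations: 2h_0·M_0 + h_0·M_1 = 6(Δ_0 - p'(-1)) = -15 and h_2·M_2 + 2h_2·M_3 = 6(p'(5) - Δ_2) = -12.
Hence M_0 = -37/5, M_1 = 73/10, M_2 = -34/5, M_3 = 2/5.
On [3, 5], with p_2(x) = a_2 + b_2·(x - 3) + c_2·(x - 3)² + d_2·(x - 3)³: c_2 = M_2/2 = -17/5, d_2 = (M_3 - M_2)/(6h_2) = 3/5, b_2 = Δ_2 - h_2(2M_2 + M_3)/6 = 2/5.

0.6000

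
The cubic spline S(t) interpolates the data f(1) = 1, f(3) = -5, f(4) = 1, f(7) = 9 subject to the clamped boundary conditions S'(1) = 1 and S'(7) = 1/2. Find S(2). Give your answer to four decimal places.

-2.2560

Write σ_i for S''(x_i). With h_i = 2, 1, 3 and divided differences Δ_i = -3, 6, 8/3, the continuity of S' gives the tridiagonal system
  2·σ_0 + 6·σ_1 + 1·σ_2 = 6(Δ_1 - Δ_0) = 54
  1·σ_1 + 8·σ_2 + 3·σ_3 = 6(Δ_2 - Δ_1) = -20
Clamped end conditions give two more equations: 2h_0·σ_0 + h_0·σ_1 = 6(Δ_0 - S'(1)) = -24 and h_2·σ_2 + 2h_2·σ_3 = 6(S'(7) - Δ_2) = -13.
Solving: σ_0 = -547/42, σ_1 = 295/21, σ_2 = -89/21, σ_3 = -1/21.
On [1, 3], S(t) = 1 + 1·(t - 1) - 547/84·(t - 1)² + 379/168·(t - 1)³.
With (t - 1) = 1: S(2) = -379/168.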